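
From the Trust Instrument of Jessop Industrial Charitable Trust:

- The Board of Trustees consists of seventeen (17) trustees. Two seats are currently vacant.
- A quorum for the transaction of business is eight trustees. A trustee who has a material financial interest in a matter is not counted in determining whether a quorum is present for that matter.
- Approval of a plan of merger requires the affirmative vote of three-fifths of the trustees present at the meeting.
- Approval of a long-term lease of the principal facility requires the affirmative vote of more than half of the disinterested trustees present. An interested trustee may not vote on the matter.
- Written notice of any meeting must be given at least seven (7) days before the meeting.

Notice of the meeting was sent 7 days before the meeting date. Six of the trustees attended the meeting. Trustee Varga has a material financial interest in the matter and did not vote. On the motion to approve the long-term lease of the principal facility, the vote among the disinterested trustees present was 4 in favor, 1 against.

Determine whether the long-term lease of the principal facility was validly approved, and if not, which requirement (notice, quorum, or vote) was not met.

Invalid — quorum requirement not satisfied.

Notice: 7 days given; 7 required (7 ≥ 7). Satisfied.
Quorum: 6 present, but the 1 interested trustee does not count, leaving 5. Quorum is 8. Not satisfied.
Vote: the long-term lease of the principal facility requires a majority of the disinterested trustees present (6 − 1 = 5). A majority of 5 is 3, so 3 affirmative votes are needed; 4 voted in favor. Satisfied. (Moot — without a quorum no business can be validly transacted.)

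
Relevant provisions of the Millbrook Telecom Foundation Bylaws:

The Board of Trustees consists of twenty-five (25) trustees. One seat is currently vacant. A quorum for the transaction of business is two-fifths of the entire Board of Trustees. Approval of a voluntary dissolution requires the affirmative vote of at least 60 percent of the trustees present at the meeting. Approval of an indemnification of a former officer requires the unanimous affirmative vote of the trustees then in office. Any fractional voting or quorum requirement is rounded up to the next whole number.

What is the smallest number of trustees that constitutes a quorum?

10

2/5 of 25 = 10.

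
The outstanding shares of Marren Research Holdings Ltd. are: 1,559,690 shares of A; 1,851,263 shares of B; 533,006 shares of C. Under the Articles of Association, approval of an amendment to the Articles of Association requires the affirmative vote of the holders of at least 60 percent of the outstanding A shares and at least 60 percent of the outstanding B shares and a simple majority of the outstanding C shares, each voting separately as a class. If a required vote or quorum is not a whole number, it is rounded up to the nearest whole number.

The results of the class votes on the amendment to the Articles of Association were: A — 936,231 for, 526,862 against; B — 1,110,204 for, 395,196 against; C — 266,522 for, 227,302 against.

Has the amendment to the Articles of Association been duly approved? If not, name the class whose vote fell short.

Not approved — the B shares did not give the required vote.

A: 3/5 of 1559690 = 935814; 935,814 required, 936,231 in favor — approved.
B: 3/5 of 1851263 = 1110757.80, rounded up to 1110758; 1,110,758 required, 1,110,204 in favor — not approved.
C: a majority of 533006 is 266504; 266,504 required, 266,522 in favor — approved.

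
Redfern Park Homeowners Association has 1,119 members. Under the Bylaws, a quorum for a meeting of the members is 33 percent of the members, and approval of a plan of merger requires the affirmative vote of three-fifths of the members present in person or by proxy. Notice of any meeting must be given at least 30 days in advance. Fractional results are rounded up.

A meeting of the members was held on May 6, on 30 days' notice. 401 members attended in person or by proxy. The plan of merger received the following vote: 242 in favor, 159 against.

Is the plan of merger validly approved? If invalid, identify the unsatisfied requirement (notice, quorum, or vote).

Notice: 30 days given; 30 required. Satisfied.
Quorum: 33% of 1,119 = 369.27, rounded up to 370; 401 present. Satisfied.
Vote: requires three-fifths of those present (401); 3/5 of 401 = 240.60, rounded up to 241, so 241 needed; 242 in favor. Satisfied.

Valid — all requirements satisfied.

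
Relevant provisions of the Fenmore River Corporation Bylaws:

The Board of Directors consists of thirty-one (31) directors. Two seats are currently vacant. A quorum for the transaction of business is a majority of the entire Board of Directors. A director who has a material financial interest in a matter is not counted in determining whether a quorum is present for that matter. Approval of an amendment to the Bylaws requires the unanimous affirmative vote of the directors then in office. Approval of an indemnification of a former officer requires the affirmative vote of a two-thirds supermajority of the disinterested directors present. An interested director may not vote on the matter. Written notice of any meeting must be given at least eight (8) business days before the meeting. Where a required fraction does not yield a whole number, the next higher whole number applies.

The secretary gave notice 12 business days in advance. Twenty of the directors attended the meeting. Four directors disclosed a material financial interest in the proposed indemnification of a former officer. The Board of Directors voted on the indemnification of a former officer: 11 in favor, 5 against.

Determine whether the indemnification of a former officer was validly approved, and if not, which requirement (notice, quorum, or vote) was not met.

Valid — all requirements satisfied.

Notice: 12 business days given; 8 required (12 ≥ 8). Satisfied.
Quorum: 20 present, but the 4 interested directors do not count, leaving 16. Quorum is 16. Satisfied.
Vote: the indemnification of a former officer requires two-thirds of the disinterested directors present (20 − 4 = 16). 2/3 of 16 = 10.67, rounded up to 11, so 11 affirmative votes are needed; 11 voted in favor. Satisfied.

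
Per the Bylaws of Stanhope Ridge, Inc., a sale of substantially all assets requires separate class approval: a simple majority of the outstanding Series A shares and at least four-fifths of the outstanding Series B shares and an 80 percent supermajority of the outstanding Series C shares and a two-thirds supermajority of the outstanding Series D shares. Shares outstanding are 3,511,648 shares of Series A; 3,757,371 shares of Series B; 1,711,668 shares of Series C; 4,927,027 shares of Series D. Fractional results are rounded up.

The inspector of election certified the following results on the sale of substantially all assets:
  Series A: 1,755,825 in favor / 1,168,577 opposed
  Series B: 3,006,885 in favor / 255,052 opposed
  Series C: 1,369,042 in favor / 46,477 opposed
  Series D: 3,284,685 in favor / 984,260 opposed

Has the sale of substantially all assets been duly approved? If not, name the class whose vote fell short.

Not approved — the Series C shares did not give the required vote.

Series A: a majority of 3511648 is 1755825; 1,755,825 required, 1,755,825 in favor — approved.
Series B: 4/5 of 3757371 = 3005896.80, rounded up to 3005897; 3,005,897 required, 3,006,885 in favor — approved.
Series C: 4/5 of 1711668 = 1369334.40, rounded up to 1369335; 1,369,335 required, 1,369,042 in favor — not approved.
Series D: 2/3 of 4927027 = 3284684.67, rounded up to 3284685; 3,284,685 required, 3,284,685 in favor — approved.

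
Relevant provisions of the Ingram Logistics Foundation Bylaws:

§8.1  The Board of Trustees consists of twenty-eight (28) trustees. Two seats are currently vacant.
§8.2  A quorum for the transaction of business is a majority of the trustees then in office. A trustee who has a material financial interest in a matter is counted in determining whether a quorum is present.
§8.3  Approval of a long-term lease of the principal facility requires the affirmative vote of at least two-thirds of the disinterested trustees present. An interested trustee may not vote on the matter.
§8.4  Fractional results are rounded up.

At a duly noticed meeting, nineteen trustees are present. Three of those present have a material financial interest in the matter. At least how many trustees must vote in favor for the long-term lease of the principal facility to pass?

11

The long-term lease of the principal facility requires two-thirds of the disinterested trustees present (19 − 3 = 16).
2/3 of 16 = 10.67, rounded up to 11.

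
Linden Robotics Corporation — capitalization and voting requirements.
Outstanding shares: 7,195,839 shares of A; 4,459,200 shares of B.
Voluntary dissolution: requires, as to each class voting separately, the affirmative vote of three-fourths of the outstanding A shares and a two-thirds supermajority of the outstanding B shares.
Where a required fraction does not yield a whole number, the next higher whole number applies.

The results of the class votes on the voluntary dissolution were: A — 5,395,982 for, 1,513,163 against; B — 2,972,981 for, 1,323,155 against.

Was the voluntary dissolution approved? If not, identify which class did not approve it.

Not approved — the A shares did not give the required vote.

A: 3/4 of 7195839 = 5396879.25, rounded up to 5396880; 5,396,880 required, 5,395,982 in favor — not approved.
B: 2/3 of 4459200 = 2972800; 2,972,800 required, 2,972,981 in favor — approved.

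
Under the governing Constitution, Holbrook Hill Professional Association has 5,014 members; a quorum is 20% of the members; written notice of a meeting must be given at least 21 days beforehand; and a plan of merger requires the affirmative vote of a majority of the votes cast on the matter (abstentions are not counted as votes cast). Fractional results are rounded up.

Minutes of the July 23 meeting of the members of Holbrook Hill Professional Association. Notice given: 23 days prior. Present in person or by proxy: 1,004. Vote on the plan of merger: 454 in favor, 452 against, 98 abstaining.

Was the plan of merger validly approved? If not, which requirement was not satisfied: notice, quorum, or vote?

Valid — all requirements satisfied.

Notice: 23 days given; 21 required. Satisfied.
Quorum: 20% of 5,014 = 1,002.80, rounded up to 1,003; 1,004 present. Satisfied.
Vote: requires a majority of the votes cast (1,004 − 98 abstaining = 906); a majority of 906 is 454, so 454 needed; 454 in favor. Satisfied.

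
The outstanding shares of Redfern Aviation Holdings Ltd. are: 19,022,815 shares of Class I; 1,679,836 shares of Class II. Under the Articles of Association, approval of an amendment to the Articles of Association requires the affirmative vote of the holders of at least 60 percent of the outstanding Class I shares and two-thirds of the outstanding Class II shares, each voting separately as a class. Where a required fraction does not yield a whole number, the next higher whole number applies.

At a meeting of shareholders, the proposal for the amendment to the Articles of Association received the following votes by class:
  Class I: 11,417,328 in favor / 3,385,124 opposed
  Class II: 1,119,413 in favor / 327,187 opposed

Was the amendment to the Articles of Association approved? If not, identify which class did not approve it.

Not approved — the Class II shares did not give the required vote.

Class I: 3/5 of 19022815 = 11413689; 11,413,689 required, 11,417,328 in favor — approved.
Class II: 2/3 of 1679836 = 1119890.67, rounded up to 1119891; 1,119,891 required, 1,119,413 in favor — not approved.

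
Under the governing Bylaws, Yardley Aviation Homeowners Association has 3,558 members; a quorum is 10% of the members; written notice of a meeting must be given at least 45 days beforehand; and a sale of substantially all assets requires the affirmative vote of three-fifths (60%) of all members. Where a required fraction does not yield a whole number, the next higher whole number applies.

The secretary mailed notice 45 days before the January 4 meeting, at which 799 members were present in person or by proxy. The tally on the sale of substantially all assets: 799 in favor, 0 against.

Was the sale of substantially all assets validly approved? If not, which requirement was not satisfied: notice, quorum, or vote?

Invalid — vote requirement not satisfied.

Notice: 45 days given; 45 required. Satisfied.
Quorum: 10% of 3,558 = 355.80, rounded up to 356; 799 present. Satisfied.
Vote: requires three-fifths of all members (3,558); 3/5 of 3558 = 2134.80, rounded up to 2135, so 2,135 needed; 799 in favor. Not satisfied.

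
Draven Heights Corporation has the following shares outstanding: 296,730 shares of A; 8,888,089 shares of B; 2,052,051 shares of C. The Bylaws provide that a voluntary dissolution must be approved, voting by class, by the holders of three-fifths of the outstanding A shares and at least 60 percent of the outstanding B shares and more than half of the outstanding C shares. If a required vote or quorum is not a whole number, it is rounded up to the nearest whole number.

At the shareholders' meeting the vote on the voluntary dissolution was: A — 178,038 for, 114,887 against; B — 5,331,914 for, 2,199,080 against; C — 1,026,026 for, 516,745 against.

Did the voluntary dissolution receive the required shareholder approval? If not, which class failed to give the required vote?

Not approved — the B shares did not give the required vote.

A: 3/5 of 296730 = 178038; 178,038 required, 178,038 in favor — approved.
B: 3/5 of 8888089 = 5332853.40, rounded up to 5332854; 5,332,854 required, 5,331,914 in favor — not approved.
C: a majority of 2052051 is 1026026; 1,026,026 required, 1,026,026 in favor — approved.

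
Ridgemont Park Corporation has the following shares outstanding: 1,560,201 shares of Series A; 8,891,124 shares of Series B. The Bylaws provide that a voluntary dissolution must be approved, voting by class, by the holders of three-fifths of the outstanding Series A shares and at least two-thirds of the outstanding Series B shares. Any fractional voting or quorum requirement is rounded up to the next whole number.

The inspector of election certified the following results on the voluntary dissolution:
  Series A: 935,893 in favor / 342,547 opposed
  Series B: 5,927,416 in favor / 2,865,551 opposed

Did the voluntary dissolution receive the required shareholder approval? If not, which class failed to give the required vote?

Not approved — the Series A shares did not give the required vote.

Series A: 3/5 of 1560201 = 936120.60, rounded up to 936121; 936,121 required, 935,893 in favor — not approved.
Series B: 2/3 of 8891124 = 5927416; 5,927,416 required, 5,927,416 in favor — approved.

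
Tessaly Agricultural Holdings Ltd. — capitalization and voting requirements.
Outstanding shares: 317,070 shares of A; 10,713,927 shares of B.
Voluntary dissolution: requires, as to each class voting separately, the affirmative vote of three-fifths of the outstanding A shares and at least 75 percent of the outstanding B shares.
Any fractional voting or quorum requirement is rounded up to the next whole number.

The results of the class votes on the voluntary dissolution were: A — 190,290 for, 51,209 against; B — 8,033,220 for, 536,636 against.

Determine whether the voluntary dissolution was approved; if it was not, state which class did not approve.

Not approved — the B shares did not give the required vote.

A: 3/5 of 317070 = 190242; 190,242 required, 190,290 in favor — approved.
B: 3/4 of 10713927 = 8035445.25, rounded up to 8035446; 8,035,446 required, 8,033,220 in favor — not approved.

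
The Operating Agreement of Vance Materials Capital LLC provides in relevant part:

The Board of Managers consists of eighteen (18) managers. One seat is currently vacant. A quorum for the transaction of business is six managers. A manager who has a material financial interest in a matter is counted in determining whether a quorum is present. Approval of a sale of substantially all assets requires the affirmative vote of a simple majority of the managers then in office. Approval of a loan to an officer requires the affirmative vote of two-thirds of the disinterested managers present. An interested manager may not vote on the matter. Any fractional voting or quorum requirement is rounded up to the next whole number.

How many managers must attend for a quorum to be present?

6

The quorum is fixed at 6.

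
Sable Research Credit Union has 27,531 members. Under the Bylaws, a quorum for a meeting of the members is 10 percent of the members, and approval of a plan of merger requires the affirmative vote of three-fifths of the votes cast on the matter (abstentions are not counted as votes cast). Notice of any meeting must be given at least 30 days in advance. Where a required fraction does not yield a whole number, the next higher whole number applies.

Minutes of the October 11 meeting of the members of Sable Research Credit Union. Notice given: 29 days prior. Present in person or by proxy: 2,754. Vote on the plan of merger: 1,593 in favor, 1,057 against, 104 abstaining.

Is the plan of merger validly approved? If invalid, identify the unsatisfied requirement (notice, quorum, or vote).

Notice: 29 days given; 30 required. Not satisfied.
Quorum: 10% of 27,531 = 2,753.10, rounded up to 2,754; 2,754 present. Satisfied.
Vote: requires three-fifths of the votes cast (2,754 − 104 abstaining = 2,650); 3/5 of 2650 = 1590, so 1,590 needed; 1,593 in favor. Satisfied.

Invalid — notice requirement not satisfied.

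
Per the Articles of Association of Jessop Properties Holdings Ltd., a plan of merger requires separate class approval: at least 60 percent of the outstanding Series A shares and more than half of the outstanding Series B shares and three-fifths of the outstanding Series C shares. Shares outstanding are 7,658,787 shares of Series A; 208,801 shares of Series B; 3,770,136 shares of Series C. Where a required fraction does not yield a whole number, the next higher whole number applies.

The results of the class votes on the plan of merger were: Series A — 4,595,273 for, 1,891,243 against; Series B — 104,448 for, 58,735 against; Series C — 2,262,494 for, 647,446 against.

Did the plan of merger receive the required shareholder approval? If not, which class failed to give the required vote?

Series A: 3/5 of 7658787 = 4595272.20, rounded up to 4595273; 4,595,273 required, 4,595,273 in favor — approved.
Series B: a majority of 208801 is 104401; 104,401 required, 104,448 in favor — approved.
Series C: 3/5 of 3770136 = 2262081.60, rounded up to 2262082; 2,262,082 required, 2,262,494 in favor — approved.

Approved — every class gave the required vote.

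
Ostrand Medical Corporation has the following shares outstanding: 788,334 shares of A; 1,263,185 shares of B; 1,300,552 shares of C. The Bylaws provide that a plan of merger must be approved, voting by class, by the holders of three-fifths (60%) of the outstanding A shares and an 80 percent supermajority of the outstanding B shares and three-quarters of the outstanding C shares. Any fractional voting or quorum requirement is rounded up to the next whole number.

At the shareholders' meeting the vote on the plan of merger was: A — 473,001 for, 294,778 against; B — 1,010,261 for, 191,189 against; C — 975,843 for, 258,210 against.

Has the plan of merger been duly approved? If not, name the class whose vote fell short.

A: 3/5 of 788334 = 473000.40, rounded up to 473001; 473,001 required, 473,001 in favor — approved.
B: 4/5 of 1263185 = 1010548; 1,010,548 required, 1,010,261 in favor — not approved.
C: 3/4 of 1300552 = 975414; 975,414 required, 975,843 in favor — approved.

Not approved — the B shares did not give the required vote.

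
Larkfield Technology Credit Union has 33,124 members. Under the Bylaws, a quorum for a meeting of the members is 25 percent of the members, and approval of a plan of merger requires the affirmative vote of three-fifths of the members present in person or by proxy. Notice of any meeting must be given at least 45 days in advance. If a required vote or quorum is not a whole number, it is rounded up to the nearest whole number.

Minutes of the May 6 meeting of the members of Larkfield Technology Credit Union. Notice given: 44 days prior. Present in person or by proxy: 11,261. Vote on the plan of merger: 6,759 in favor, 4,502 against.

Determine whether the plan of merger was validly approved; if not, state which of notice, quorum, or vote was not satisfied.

Invalid — notice requirement not satisfied.

Notice: 44 days given; 45 required. Not satisfied.
Quorum: 25% of 33,124 = 8,281; 11,261 present. Satisfied.
Vote: requires three-fifths of those present (11,261); 3/5 of 11261 = 6756.60, rounded up to 6757, so 6,757 needed; 6,759 in favor. Satisfied.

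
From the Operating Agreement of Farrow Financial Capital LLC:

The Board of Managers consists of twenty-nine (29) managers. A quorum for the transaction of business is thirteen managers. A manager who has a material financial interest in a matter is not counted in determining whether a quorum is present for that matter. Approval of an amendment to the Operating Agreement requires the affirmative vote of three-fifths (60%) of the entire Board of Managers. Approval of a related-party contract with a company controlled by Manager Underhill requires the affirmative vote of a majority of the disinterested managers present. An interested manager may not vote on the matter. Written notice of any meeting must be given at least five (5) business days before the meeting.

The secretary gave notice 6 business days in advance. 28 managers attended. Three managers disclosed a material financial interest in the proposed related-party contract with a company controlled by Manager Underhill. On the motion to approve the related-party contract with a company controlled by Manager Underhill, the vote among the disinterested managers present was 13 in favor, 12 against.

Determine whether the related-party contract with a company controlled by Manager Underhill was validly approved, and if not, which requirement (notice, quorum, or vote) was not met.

Notice: 6 business days given; 5 required (6 ≥ 5). Satisfied.
Quorum: 28 present, but the 3 interested managers do not count, leaving 25. Quorum is 13. Satisfied.
Vote: the related-party contract with a company controlled by Manager Underhill requires a majority of the disinterested managers present (28 − 3 = 25). A majority of 25 is 13, so 13 affirmative votes are needed; 13 voted in favor. Satisfied.

Valid — all requirements satisfied.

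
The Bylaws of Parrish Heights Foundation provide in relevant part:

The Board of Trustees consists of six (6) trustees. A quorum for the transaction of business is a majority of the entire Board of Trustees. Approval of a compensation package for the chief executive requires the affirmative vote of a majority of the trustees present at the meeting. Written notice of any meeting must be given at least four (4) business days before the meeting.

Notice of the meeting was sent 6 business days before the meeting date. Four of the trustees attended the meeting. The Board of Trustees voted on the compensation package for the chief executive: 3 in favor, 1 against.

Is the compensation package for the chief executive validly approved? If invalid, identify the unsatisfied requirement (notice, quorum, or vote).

Valid — all requirements satisfied.

Notice: 6 business days given; 4 required (6 ≥ 4). Satisfied.
Quorum: 4 present; quorum is 4. Satisfied.
Vote: the compensation package for the chief executive requires a majority of the trustees present (4). A majority of 4 is 3, so 3 affirmative votes are needed; 3 voted in favor. Satisfied.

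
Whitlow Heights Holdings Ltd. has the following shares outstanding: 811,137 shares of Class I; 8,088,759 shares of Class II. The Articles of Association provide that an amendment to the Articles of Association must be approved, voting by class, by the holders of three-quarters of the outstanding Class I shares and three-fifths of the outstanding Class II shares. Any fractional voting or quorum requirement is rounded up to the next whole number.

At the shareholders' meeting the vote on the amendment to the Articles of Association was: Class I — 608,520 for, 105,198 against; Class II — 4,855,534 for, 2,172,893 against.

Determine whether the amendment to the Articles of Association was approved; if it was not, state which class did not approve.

Approved — every class gave the required vote.

Class I: 3/4 of 811137 = 608352.75, rounded up to 608353; 608,353 required, 608,520 in favor — approved.
Class II: 3/5 of 8088759 = 4853255.40, rounded up to 4853256; 4,853,256 required, 4,855,534 in favor — approved.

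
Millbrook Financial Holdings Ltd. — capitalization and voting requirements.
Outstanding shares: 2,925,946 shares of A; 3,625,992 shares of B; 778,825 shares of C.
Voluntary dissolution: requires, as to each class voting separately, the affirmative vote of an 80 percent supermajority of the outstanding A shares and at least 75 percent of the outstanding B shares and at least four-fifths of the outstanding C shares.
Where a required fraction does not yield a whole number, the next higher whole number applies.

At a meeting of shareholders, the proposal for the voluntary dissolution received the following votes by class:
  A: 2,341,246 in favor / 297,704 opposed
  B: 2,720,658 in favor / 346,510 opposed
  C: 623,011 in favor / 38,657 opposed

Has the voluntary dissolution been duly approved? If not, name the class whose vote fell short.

A: 4/5 of 2925946 = 2340756.80, rounded up to 2340757; 2,340,757 required, 2,341,246 in favor — approved.
B: 3/4 of 3625992 = 2719494; 2,719,494 required, 2,720,658 in favor — approved.
C: 4/5 of 778825 = 623060; 623,060 required, 623,011 in favor — not approved.

Not approved — the C shares did not give the required vote.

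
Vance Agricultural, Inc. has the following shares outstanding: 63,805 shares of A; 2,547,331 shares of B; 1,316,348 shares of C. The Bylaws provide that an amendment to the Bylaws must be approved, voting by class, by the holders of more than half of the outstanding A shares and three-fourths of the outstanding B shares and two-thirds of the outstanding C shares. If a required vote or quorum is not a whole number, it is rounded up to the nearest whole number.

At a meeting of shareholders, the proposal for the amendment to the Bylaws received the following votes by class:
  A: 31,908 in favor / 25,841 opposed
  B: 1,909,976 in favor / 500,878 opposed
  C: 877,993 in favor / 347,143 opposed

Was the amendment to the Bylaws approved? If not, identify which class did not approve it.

Not approved — the B shares did not give the required vote.

A: a majority of 63805 is 31903; 31,903 required, 31,908 in favor — approved.
B: 3/4 of 2547331 = 1910498.25, rounded up to 1910499; 1,910,499 required, 1,909,976 in favor — not approved.
C: 2/3 of 1316348 = 877565.33, rounded up to 877566; 877,566 required, 877,993 in favor — approved.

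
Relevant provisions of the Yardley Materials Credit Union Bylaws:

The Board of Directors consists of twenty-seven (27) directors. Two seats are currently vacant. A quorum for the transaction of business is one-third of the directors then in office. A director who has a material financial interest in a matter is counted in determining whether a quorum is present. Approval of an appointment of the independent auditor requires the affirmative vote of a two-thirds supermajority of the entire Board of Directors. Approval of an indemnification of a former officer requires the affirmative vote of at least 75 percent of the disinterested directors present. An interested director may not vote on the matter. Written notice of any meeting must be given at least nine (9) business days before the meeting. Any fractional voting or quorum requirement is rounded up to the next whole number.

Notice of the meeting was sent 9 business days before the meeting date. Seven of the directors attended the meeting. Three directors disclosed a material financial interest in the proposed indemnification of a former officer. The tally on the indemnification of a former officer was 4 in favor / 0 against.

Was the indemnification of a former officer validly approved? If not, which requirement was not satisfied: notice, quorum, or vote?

Invalid — quorum requirement not satisfied.

Notice: 9 business days given; 9 required (9 ≥ 9). Satisfied.
Quorum: 7 present (interested directors count toward quorum); quorum is 9. Not satisfied.
Vote: the indemnification of a former officer requires three-fourths of the disinterested directors present (7 − 3 = 4). 3/4 of 4 = 3, so 3 affirmative votes are needed; 4 voted in favor. Satisfied. (Moot — without a quorum no business can be validly transacted.)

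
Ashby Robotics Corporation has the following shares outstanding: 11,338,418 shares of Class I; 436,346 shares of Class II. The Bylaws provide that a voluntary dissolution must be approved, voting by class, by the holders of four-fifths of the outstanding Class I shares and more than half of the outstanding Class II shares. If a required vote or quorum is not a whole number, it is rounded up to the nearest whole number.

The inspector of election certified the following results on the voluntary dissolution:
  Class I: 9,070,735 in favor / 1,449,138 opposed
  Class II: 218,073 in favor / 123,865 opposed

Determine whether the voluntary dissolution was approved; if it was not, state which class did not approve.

Class I: 4/5 of 11338418 = 9070734.40, rounded up to 9070735; 9,070,735 required, 9,070,735 in favor — approved.
Class II: a majority of 436346 is 218174; 218,174 required, 218,073 in favor — not approved.

Not approved — the Class II shares did not give the required vote.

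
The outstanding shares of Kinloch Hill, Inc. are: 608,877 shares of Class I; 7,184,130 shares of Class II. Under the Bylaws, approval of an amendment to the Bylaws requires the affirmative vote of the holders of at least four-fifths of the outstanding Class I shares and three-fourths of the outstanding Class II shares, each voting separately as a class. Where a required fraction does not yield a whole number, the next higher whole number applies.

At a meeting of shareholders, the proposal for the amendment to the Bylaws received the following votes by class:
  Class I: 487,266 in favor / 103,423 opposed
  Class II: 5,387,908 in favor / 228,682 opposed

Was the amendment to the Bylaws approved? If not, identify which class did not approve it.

Not approved — the Class II shares did not give the required vote.

Class I: 4/5 of 608877 = 487101.60, rounded up to 487102; 487,102 required, 487,266 in favor — approved.
Class II: 3/4 of 7184130 = 5388097.50, rounded up to 5388098; 5,388,098 required, 5,387,908 in favor — not approved.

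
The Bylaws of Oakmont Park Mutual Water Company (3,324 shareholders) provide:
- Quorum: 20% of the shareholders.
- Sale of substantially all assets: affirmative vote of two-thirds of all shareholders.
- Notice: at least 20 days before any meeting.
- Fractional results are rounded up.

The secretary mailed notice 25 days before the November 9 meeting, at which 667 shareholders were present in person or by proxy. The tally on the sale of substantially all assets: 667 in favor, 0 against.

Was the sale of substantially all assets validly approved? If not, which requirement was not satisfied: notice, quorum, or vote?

Notice: 25 days given; 20 required. Satisfied.
Quorum: 20% of 3,324 = 664.80, rounded up to 665; 667 present. Satisfied.
Vote: requires two-thirds of all shareholders (3,324); 2/3 of 3324 = 2216, so 2,216 needed; 667 in favor. Not satisfied.

Invalid — vote requirement not satisfied.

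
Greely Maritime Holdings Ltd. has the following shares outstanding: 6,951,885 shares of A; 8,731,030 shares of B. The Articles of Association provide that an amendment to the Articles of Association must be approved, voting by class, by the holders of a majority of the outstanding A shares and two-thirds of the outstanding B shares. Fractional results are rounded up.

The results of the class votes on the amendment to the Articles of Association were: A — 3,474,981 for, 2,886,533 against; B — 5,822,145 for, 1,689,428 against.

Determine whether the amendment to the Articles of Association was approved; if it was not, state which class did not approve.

A: a majority of 6951885 is 3475943; 3,475,943 required, 3,474,981 in favor — not approved.
B: 2/3 of 8731030 = 5820686.67, rounded up to 5820687; 5,820,687 required, 5,822,145 in favor — approved.

Not approved — the A shares did not give the required vote.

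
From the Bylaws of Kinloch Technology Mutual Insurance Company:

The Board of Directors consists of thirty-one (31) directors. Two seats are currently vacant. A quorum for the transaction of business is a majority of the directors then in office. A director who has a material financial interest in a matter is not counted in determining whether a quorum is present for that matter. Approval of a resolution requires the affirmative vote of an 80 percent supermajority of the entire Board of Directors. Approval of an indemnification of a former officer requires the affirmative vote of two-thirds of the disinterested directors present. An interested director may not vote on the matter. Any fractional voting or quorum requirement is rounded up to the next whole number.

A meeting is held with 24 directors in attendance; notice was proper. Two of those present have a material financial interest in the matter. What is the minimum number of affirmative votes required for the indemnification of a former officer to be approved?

15

The indemnification of a former officer requires two-thirds of the disinterested directors present (24 − 2 = 22).
2/3 of 22 = 14.67, rounded up to 15.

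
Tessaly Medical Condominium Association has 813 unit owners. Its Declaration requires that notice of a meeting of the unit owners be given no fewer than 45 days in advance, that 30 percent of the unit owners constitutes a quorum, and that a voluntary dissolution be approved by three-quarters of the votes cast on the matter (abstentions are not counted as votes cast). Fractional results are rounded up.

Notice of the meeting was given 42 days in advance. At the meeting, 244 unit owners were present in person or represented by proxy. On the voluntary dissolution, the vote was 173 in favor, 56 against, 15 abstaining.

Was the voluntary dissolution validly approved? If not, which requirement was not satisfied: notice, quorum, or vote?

Notice: 42 days given; 45 required. Not satisfied.
Quorum: 30% of 813 = 243.90, rounded up to 244; 244 present. Satisfied.
Vote: requires three-fourths of the votes cast (244 − 15 abstaining = 229); 3/4 of 229 = 171.75, rounded up to 172, so 172 needed; 173 in favor. Satisfied.

Invalid — notice requirement not satisfied.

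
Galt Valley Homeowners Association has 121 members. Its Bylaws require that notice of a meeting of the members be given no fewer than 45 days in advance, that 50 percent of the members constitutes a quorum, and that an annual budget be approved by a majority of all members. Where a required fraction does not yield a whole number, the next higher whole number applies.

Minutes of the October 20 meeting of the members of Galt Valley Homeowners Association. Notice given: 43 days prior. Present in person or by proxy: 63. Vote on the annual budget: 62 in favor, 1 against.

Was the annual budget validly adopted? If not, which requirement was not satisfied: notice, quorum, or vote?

Invalid — notice requirement not satisfied.

Notice: 43 days given; 45 required. Not satisfied.
Quorum: 50% of 121 = 60.50, rounded up to 61; 63 present. Satisfied.
Vote: requires a majority of all members (121); a majority of 121 is 61, so 61 needed; 62 in favor. Satisfied.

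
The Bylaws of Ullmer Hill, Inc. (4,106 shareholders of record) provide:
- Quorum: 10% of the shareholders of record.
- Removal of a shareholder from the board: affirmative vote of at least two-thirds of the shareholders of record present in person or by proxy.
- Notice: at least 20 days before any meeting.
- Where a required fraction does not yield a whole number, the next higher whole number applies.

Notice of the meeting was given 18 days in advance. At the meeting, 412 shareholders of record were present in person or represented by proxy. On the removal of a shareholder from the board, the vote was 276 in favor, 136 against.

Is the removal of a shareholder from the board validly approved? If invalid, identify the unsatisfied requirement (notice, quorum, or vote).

Invalid — notice requirement not satisfied.

Notice: 18 days given; 20 required. Not satisfied.
Quorum: 10% of 4,106 = 410.60, rounded up to 411; 412 present. Satisfied.
Vote: requires two-thirds of those present (412); 2/3 of 412 = 274.67, rounded up to 275, so 275 needed; 276 in favor. Satisfied.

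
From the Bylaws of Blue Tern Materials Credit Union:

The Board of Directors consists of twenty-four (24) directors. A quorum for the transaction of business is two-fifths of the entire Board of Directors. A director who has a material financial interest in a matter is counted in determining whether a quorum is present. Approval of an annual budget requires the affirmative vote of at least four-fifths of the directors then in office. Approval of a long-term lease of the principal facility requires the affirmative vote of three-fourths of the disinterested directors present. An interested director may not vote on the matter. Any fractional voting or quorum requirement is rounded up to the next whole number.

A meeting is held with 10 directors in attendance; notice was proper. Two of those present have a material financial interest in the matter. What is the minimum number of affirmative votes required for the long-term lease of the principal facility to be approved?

The long-term lease of the principal facility requires three-fourths of the disinterested directors present (10 − 2 = 8).
3/4 of 8 = 6.

6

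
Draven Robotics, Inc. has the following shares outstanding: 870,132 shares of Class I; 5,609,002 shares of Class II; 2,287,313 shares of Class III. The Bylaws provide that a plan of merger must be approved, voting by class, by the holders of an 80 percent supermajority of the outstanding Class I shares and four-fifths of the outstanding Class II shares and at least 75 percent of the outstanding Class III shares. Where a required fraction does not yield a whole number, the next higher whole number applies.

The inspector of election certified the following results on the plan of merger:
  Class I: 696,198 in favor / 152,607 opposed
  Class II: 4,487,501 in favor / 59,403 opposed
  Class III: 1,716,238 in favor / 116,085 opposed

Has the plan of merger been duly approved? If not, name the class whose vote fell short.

Approved — every class gave the required vote.

Class I: 4/5 of 870132 = 696105.60, rounded up to 696106; 696,106 required, 696,198 in favor — approved.
Class II: 4/5 of 5609002 = 4487201.60, rounded up to 4487202; 4,487,202 required, 4,487,501 in favor — approved.
Class III: 3/4 of 2287313 = 1715484.75, rounded up to 1715485; 1,715,485 required, 1,716,238 in favor — approved.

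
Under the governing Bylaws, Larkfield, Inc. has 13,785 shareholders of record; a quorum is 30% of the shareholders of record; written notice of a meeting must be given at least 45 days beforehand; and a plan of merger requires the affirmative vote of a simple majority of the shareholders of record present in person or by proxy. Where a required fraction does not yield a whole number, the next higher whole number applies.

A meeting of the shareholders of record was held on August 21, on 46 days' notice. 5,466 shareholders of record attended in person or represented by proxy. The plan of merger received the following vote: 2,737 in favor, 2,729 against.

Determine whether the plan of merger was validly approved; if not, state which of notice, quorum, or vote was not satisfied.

Notice: 46 days given; 45 required. Satisfied.
Quorum: 30% of 13,785 = 4,135.50, rounded up to 4,136; 5,466 present. Satisfied.
Vote: requires a majority of those present (5,466); a majority of 5466 is 2734, so 2,734 needed; 2,737 in favor. Satisfied.

Valid — all requirements satisfied.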